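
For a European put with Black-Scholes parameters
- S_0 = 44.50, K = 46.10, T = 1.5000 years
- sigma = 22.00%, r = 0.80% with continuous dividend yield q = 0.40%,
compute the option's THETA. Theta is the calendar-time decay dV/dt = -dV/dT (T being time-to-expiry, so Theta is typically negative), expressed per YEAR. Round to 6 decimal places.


Answer: Theta = -1.453784

Derivation:
d1 = 0.0258912520; d2 = -0.2435526198
phi(d1) = 0.3988085859; exp(-qT) = 0.9940179641; exp(-rT) = 0.9880717129
Theta = -S*exp(-qT)*phi(d1)*sigma/(2*sqrt(T)) + r*K*exp(-rT)*N(-d2) - q*S*exp(-qT)*N(-d1)
N(-d1) = 0.4896720388; N(-d2) = 0.5962113364; sqrt(T) = 1.2247448714
Term 1 = -44.5000 * 0.9940179641 * 0.3988085859 * 0.2200 / (2 * 1.2247448714) = -1.5844035228
Term 2 = 0.0080 * 46.1000 * 0.9880717129 * 0.5962113364 = 0.2172599164
Term 3 = -0.0040 * 44.5000 * 0.9940179641 * 0.4896720388 = -0.0866402189
Theta = -1.5844035228 + (0.2172599164) + (-0.0866402189) = -1.453784


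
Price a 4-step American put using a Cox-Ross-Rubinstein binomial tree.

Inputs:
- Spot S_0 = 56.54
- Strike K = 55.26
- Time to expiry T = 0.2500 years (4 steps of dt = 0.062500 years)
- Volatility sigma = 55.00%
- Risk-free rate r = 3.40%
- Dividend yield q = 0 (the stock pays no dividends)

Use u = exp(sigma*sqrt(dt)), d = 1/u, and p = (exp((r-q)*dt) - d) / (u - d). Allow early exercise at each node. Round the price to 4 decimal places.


Answer: Price = V(0,0) = 5.1197

Derivation:
dt = T/N = 0.062500
u = exp(sigma*sqrt(dt)) = 1.147402; d = 1/u = 0.871534
p = (exp((r-q)*dt) - d) / (u - d) = 0.473390
Discount per step: exp(-r*dt) = 0.997877
Stock lattice S(k, i) with i counting down-moves:
  k=0: S(0,0) = 56.5400
  k=1: S(1,0) = 64.8741; S(1,1) = 49.2766
  k=2: S(2,0) = 74.4366; S(2,1) = 56.5400; S(2,2) = 42.9462
  k=3: S(3,0) = 85.4087; S(3,1) = 64.8741; S(3,2) = 49.2766; S(3,3) = 37.4291
  k=4: S(4,0) = 97.9981; S(4,1) = 74.4366; S(4,2) = 56.5400; S(4,3) = 42.9462; S(4,4) = 32.6207
Terminal payoffs V(N, i) = max(K - S_T, 0):
  V(4,0) = 0.000000; V(4,1) = 0.000000; V(4,2) = 0.000000; V(4,3) = 12.313792; V(4,4) = 22.639258
Backward induction: V(k, i) = exp(-r*dt) * [p * V(k+1, i) + (1-p) * V(k+1, i+1)]; then take max(V_cont, immediate exercise) for American.
  V(3,0) = exp(-r*dt) * [p*0.000000 + (1-p)*0.000000] = 0.000000; exercise = 0.000000; V(3,0) = max -> 0.000000
  V(3,1) = exp(-r*dt) * [p*0.000000 + (1-p)*0.000000] = 0.000000; exercise = 0.000000; V(3,1) = max -> 0.000000
  V(3,2) = exp(-r*dt) * [p*0.000000 + (1-p)*12.313792] = 6.470798; exercise = 5.983448; V(3,2) = max -> 6.470798
  V(3,3) = exp(-r*dt) * [p*12.313792 + (1-p)*22.639258] = 17.713602; exercise = 17.830905; V(3,3) = max -> 17.830905
  V(2,0) = exp(-r*dt) * [p*0.000000 + (1-p)*0.000000] = 0.000000; exercise = 0.000000; V(2,0) = max -> 0.000000
  V(2,1) = exp(-r*dt) * [p*0.000000 + (1-p)*6.470798] = 3.400352; exercise = 0.000000; V(2,1) = max -> 3.400352
  V(2,2) = exp(-r*dt) * [p*6.470798 + (1-p)*17.830905] = 12.426707; exercise = 12.313792; V(2,2) = max -> 12.426707
  V(1,0) = exp(-r*dt) * [p*0.000000 + (1-p)*3.400352] = 1.786858; exercise = 0.000000; V(1,0) = max -> 1.786858
  V(1,1) = exp(-r*dt) * [p*3.400352 + (1-p)*12.426707] = 8.136410; exercise = 5.983448; V(1,1) = max -> 8.136410
  V(0,0) = exp(-r*dt) * [p*1.786858 + (1-p)*8.136410] = 5.119703; exercise = 0.000000; V(0,0) = max -> 5.119703


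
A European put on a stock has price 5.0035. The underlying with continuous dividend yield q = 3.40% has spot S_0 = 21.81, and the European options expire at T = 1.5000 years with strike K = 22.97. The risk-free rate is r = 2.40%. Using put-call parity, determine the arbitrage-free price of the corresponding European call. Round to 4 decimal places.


Answer: Call price = 3.5713

Derivation:
Put-call parity: C - P = S_0 * exp(-qT) - K * exp(-rT).
S_0 * exp(-qT) = 21.8100 * 0.95027867 = 20.72557780
K * exp(-rT) = 22.9700 * 0.96464029 = 22.15778754
C = P + S*exp(-qT) - K*exp(-rT)
C = 5.0035 + 20.72557780 - 22.15778754 = 3.5713


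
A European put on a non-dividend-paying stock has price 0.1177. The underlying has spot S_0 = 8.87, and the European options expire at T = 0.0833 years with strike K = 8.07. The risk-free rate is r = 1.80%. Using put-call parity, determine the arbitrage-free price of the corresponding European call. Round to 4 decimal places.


Answer: Call price = 0.9298

Derivation:
Put-call parity: C - P = S_0 * exp(-qT) - K * exp(-rT).
S_0 * exp(-qT) = 8.8700 * 1.00000000 = 8.87000000
K * exp(-rT) = 8.0700 * 0.99850172 = 8.05790891
C = P + S*exp(-qT) - K*exp(-rT)
C = 0.1177 + 8.87000000 - 8.05790891 = 0.9298


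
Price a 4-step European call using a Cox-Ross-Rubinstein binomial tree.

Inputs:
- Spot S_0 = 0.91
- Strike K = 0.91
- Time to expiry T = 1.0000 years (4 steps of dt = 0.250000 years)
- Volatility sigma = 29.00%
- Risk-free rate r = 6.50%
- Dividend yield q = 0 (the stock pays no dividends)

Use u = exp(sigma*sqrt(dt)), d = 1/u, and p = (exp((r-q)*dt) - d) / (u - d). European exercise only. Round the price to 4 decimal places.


dt = T/N = 0.250000
u = exp(sigma*sqrt(dt)) = 1.156040; d = 1/u = 0.865022
p = (exp((r-q)*dt) - d) / (u - d) = 0.520108
Discount per step: exp(-r*dt) = 0.983881
Stock lattice S(k, i) with i counting down-moves:
  k=0: S(0,0) = 0.9100
  k=1: S(1,0) = 1.0520; S(1,1) = 0.7872
  k=2: S(2,0) = 1.2161; S(2,1) = 0.9100; S(2,2) = 0.6809
  k=3: S(3,0) = 1.4059; S(3,1) = 1.0520; S(3,2) = 0.7872; S(3,3) = 0.5890
  k=4: S(4,0) = 1.6253; S(4,1) = 1.2161; S(4,2) = 0.9100; S(4,3) = 0.6809; S(4,4) = 0.5095
Terminal payoffs V(N, i) = max(S_T - K, 0):
  V(4,0) = 0.715295; V(4,1) = 0.306149; V(4,2) = 0.000000; V(4,3) = 0.000000; V(4,4) = 0.000000
Backward induction: V(k, i) = exp(-r*dt) * [p * V(k+1, i) + (1-p) * V(k+1, i+1)].
  V(3,0) = exp(-r*dt) * [p*0.715295 + (1-p)*0.306149] = 0.510584
  V(3,1) = exp(-r*dt) * [p*0.306149 + (1-p)*0.000000] = 0.156664
  V(3,2) = exp(-r*dt) * [p*0.000000 + (1-p)*0.000000] = 0.000000
  V(3,3) = exp(-r*dt) * [p*0.000000 + (1-p)*0.000000] = 0.000000
  V(2,0) = exp(-r*dt) * [p*0.510584 + (1-p)*0.156664] = 0.335249
  V(2,1) = exp(-r*dt) * [p*0.156664 + (1-p)*0.000000] = 0.080169
  V(2,2) = exp(-r*dt) * [p*0.000000 + (1-p)*0.000000] = 0.000000
  V(1,0) = exp(-r*dt) * [p*0.335249 + (1-p)*0.080169] = 0.209407
  V(1,1) = exp(-r*dt) * [p*0.080169 + (1-p)*0.000000] = 0.041024
  V(0,0) = exp(-r*dt) * [p*0.209407 + (1-p)*0.041024] = 0.126529

Answer: Price = V(0,0) = 0.1265


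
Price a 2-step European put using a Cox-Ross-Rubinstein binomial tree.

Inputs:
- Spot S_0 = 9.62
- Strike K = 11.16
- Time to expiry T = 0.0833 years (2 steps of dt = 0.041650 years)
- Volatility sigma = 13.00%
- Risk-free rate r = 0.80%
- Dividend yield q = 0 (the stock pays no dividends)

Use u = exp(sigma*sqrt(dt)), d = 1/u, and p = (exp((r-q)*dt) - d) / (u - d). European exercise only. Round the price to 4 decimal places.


dt = T/N = 0.041650
u = exp(sigma*sqrt(dt)) = 1.026886; d = 1/u = 0.973818
p = (exp((r-q)*dt) - d) / (u - d) = 0.499647
Discount per step: exp(-r*dt) = 0.999667
Stock lattice S(k, i) with i counting down-moves:
  k=0: S(0,0) = 9.6200
  k=1: S(1,0) = 9.8786; S(1,1) = 9.3681
  k=2: S(2,0) = 10.1442; S(2,1) = 9.6200; S(2,2) = 9.1229
Terminal payoffs V(N, i) = max(K - S_T, 0):
  V(2,0) = 1.015761; V(2,1) = 1.540000; V(2,2) = 2.037147
Backward induction: V(k, i) = exp(-r*dt) * [p * V(k+1, i) + (1-p) * V(k+1, i+1)].
  V(1,0) = exp(-r*dt) * [p*1.015761 + (1-p)*1.540000] = 1.277640
  V(1,1) = exp(-r*dt) * [p*1.540000 + (1-p)*2.037147] = 1.788153
  V(0,0) = exp(-r*dt) * [p*1.277640 + (1-p)*1.788153] = 1.532565

Answer: Price = V(0,0) = 1.5326


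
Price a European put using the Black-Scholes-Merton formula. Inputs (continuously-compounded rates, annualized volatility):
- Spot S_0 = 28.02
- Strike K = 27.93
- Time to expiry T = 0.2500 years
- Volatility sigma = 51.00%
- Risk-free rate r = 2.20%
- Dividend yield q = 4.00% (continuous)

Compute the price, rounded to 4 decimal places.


Answer: Price = 2.8341

Derivation:
d1 = (ln(S/K) + (r - q + 0.5*sigma^2) * T) / (sigma * sqrt(T)) = 0.12246926
d2 = d1 - sigma * sqrt(T) = -0.13253074
exp(-rT) = 0.99451510; exp(-qT) = 0.99004983
P = K * exp(-rT) * N(-d2) - S_0 * exp(-qT) * N(-d1)
N(-d1) = 0.45126370; N(-d2) = 0.55271775
P = 27.9300 * 0.99451510 * 0.55271775 - 28.0200 * 0.99004983 * 0.45126370 = 2.8341


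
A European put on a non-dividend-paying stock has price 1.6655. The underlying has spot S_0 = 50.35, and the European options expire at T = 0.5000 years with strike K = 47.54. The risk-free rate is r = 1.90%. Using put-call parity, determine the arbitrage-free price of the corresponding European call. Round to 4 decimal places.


Answer: Call price = 4.9250

Derivation:
Put-call parity: C - P = S_0 * exp(-qT) - K * exp(-rT).
S_0 * exp(-qT) = 50.3500 * 1.00000000 = 50.35000000
K * exp(-rT) = 47.5400 * 0.99054498 = 47.09050847
C = P + S*exp(-qT) - K*exp(-rT)
C = 1.6655 + 50.35000000 - 47.09050847 = 4.9250


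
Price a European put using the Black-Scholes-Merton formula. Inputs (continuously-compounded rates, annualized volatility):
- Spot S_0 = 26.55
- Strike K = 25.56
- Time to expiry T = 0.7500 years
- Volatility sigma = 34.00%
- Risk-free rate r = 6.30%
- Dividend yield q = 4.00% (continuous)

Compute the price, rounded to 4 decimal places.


Answer: Price = 2.2933

Derivation:
d1 = (ln(S/K) + (r - q + 0.5*sigma^2) * T) / (sigma * sqrt(T)) = 0.33486695
d2 = d1 - sigma * sqrt(T) = 0.04041832
exp(-rT) = 0.95384891; exp(-qT) = 0.97044553
P = K * exp(-rT) * N(-d2) - S_0 * exp(-qT) * N(-d1)
N(-d1) = 0.36886273; N(-d2) = 0.48387981
P = 25.5600 * 0.95384891 * 0.48387981 - 26.5500 * 0.97044553 * 0.36886273 = 2.2933


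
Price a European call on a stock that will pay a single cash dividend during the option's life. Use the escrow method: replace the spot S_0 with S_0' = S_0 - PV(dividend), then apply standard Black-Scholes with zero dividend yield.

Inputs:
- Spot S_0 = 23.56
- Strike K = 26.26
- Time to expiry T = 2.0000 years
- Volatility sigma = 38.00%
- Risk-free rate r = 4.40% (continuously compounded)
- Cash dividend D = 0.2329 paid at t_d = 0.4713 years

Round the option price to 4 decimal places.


PV(D) = D * exp(-r * t_d) = 0.2329 * 0.97947634 = 0.22812004
S_0' = S_0 - PV(D) = 23.5600 - 0.22812004 = 23.33187996
d1 = (ln(S_0'/K) + (r + sigma^2/2)*T) / (sigma*sqrt(T)) = 0.21245543
d2 = d1 - sigma*sqrt(T) = -0.32494572
exp(-rT) = 0.91576088
N(d1) = 0.58412413; N(d2) = 0.37261108
C = S_0' * N(d1) - K * exp(-rT) * N(d2) = 23.33187996 * 0.58412413 - 26.2600 * 0.91576088 * 0.37261108 = 4.6682

Answer: Price = 4.6682


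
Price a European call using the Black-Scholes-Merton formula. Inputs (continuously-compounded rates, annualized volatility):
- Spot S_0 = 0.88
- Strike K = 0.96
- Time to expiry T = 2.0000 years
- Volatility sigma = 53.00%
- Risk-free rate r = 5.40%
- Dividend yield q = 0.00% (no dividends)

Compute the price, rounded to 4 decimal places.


Answer: Price = 0.2637

Derivation:
d1 = (ln(S/K) + (r - q + 0.5*sigma^2) * T) / (sigma * sqrt(T)) = 0.40276885
d2 = d1 - sigma * sqrt(T) = -0.34676433
exp(-rT) = 0.89762760; exp(-qT) = 1.00000000
C = S_0 * exp(-qT) * N(d1) - K * exp(-rT) * N(d2)
N(d1) = 0.65644086; N(d2) = 0.36438419
C = 0.8800 * 1.00000000 * 0.65644086 - 0.9600 * 0.89762760 * 0.36438419 = 0.2637


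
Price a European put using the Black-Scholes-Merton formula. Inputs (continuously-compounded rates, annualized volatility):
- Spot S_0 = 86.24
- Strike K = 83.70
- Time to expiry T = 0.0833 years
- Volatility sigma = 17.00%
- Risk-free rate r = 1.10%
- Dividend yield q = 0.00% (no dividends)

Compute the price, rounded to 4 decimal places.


Answer: Price = 0.6713

Derivation:
d1 = (ln(S/K) + (r - q + 0.5*sigma^2) * T) / (sigma * sqrt(T)) = 0.65250469
d2 = d1 - sigma * sqrt(T) = 0.60343974
exp(-rT) = 0.99908412; exp(-qT) = 1.00000000
P = K * exp(-rT) * N(-d2) - S_0 * exp(-qT) * N(-d1)
N(-d1) = 0.25703782; N(-d2) = 0.27310810
P = 83.7000 * 0.99908412 * 0.27310810 - 86.2400 * 1.00000000 * 0.25703782 = 0.6713


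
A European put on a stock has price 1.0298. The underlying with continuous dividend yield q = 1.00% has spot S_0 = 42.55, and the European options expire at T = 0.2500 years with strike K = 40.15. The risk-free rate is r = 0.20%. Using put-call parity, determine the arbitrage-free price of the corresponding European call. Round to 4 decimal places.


Answer: Call price = 3.3436

Derivation:
Put-call parity: C - P = S_0 * exp(-qT) - K * exp(-rT).
S_0 * exp(-qT) = 42.5500 * 0.99750312 = 42.44375786
K * exp(-rT) = 40.1500 * 0.99950012 = 40.12993002
C = P + S*exp(-qT) - K*exp(-rT)
C = 1.0298 + 42.44375786 - 40.12993002 = 3.3436


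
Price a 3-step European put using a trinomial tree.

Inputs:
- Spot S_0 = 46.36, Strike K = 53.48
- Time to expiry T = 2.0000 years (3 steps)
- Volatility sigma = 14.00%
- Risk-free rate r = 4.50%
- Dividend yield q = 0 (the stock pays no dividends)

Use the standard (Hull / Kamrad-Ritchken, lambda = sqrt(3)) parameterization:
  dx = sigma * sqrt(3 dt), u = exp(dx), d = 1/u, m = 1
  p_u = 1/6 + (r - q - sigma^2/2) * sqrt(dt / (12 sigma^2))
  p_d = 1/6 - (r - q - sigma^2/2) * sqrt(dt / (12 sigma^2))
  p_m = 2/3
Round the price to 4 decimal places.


Answer: Price = V(0,0) = 5.1931

Derivation:
dt = T/N = 0.666667; dx = sigma*sqrt(3*dt) = 0.197990
u = exp(dx) = 1.218950; d = 1/u = 0.820378
p_u = 0.225929, p_m = 0.666667, p_d = 0.107404
Discount per step: exp(-r*dt) = 0.970446
Stock lattice S(k, j) with j the centered position index:
  k=0: S(0,+0) = 46.3600
  k=1: S(1,-1) = 38.0327; S(1,+0) = 46.3600; S(1,+1) = 56.5105
  k=2: S(2,-2) = 31.2012; S(2,-1) = 38.0327; S(2,+0) = 46.3600; S(2,+1) = 56.5105; S(2,+2) = 68.8835
  k=3: S(3,-3) = 25.5968; S(3,-2) = 31.2012; S(3,-1) = 38.0327; S(3,+0) = 46.3600; S(3,+1) = 56.5105; S(3,+2) = 68.8835; S(3,+3) = 83.9656
Terminal payoffs V(N, j) = max(K - S_T, 0):
  V(3,-3) = 27.883201; V(3,-2) = 22.278779; V(3,-1) = 15.447269; V(3,+0) = 7.120000; V(3,+1) = 0.000000; V(3,+2) = 0.000000; V(3,+3) = 0.000000
Backward induction: V(k, j) = exp(-r*dt) * [p_u * V(k+1, j+1) + p_m * V(k+1, j) + p_d * V(k+1, j-1)]
  V(2,-2) = exp(-r*dt) * [p_u*15.447269 + p_m*22.278779 + p_d*27.883201] = 20.706671
  V(2,-1) = exp(-r*dt) * [p_u*7.120000 + p_m*15.447269 + p_d*22.278779] = 13.877014
  V(2,+0) = exp(-r*dt) * [p_u*0.000000 + p_m*7.120000 + p_d*15.447269] = 6.216452
  V(2,+1) = exp(-r*dt) * [p_u*0.000000 + p_m*0.000000 + p_d*7.120000] = 0.742118
  V(2,+2) = exp(-r*dt) * [p_u*0.000000 + p_m*0.000000 + p_d*0.000000] = 0.000000
  V(1,-1) = exp(-r*dt) * [p_u*6.216452 + p_m*13.877014 + p_d*20.706671] = 12.499151
  V(1,+0) = exp(-r*dt) * [p_u*0.742118 + p_m*6.216452 + p_d*13.877014] = 5.630932
  V(1,+1) = exp(-r*dt) * [p_u*0.000000 + p_m*0.742118 + p_d*6.216452] = 1.128065
  V(0,+0) = exp(-r*dt) * [p_u*1.128065 + p_m*5.630932 + p_d*12.499151] = 5.193127


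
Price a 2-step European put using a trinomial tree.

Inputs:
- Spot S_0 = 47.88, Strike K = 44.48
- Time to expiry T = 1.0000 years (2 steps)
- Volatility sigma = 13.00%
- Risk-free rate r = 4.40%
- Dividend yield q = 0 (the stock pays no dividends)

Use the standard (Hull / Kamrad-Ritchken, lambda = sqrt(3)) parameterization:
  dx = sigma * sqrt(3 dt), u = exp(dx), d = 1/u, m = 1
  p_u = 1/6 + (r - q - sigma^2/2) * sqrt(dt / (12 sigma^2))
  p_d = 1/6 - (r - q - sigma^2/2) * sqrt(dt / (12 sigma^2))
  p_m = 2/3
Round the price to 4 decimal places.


Answer: Price = V(0,0) = 0.6294

Derivation:
dt = T/N = 0.500000; dx = sigma*sqrt(3*dt) = 0.159217
u = exp(dx) = 1.172592; d = 1/u = 0.852811
p_u = 0.222487, p_m = 0.666667, p_d = 0.110847
Discount per step: exp(-r*dt) = 0.978240
Stock lattice S(k, j) with j the centered position index:
  k=0: S(0,+0) = 47.8800
  k=1: S(1,-1) = 40.8326; S(1,+0) = 47.8800; S(1,+1) = 56.1437
  k=2: S(2,-2) = 34.8225; S(2,-1) = 40.8326; S(2,+0) = 47.8800; S(2,+1) = 56.1437; S(2,+2) = 65.8337
Terminal payoffs V(N, j) = max(K - S_T, 0):
  V(2,-2) = 9.657483; V(2,-1) = 3.647389; V(2,+0) = 0.000000; V(2,+1) = 0.000000; V(2,+2) = 0.000000
Backward induction: V(k, j) = exp(-r*dt) * [p_u * V(k+1, j+1) + p_m * V(k+1, j) + p_d * V(k+1, j-1)]
  V(1,-1) = exp(-r*dt) * [p_u*0.000000 + p_m*3.647389 + p_d*9.657483] = 3.425887
  V(1,+0) = exp(-r*dt) * [p_u*0.000000 + p_m*0.000000 + p_d*3.647389] = 0.395503
  V(1,+1) = exp(-r*dt) * [p_u*0.000000 + p_m*0.000000 + p_d*0.000000] = 0.000000
  V(0,+0) = exp(-r*dt) * [p_u*0.000000 + p_m*0.395503 + p_d*3.425887] = 0.629416


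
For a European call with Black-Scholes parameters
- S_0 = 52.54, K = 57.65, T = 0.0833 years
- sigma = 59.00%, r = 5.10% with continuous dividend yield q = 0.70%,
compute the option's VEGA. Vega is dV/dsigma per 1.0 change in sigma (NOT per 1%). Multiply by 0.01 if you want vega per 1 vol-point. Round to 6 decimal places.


d1 = -0.4383957533; d2 = -0.6086800156
phi(d1) = 0.3623901260; exp(-qT) = 0.9994170700; exp(-rT) = 0.9957607113
Vega = S * exp(-qT) * phi(d1) * sqrt(T) = 52.5400 * 0.9994170700 * 0.3623901260 * 0.2886173938 = 5.492065

Answer: Vega = 5.492065


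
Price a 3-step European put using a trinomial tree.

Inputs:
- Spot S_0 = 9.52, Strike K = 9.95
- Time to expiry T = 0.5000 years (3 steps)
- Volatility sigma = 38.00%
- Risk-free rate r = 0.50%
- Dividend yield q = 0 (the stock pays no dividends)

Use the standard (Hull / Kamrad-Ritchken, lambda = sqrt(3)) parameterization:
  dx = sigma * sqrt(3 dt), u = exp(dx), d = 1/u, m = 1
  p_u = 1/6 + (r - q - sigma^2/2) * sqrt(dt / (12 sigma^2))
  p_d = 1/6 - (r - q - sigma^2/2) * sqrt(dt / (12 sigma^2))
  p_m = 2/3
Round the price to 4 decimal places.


dt = T/N = 0.166667; dx = sigma*sqrt(3*dt) = 0.268701
u = exp(dx) = 1.308263; d = 1/u = 0.764372
p_u = 0.145826, p_m = 0.666667, p_d = 0.187508
Discount per step: exp(-r*dt) = 0.999167
Stock lattice S(k, j) with j the centered position index:
  k=0: S(0,+0) = 9.5200
  k=1: S(1,-1) = 7.2768; S(1,+0) = 9.5200; S(1,+1) = 12.4547
  k=2: S(2,-2) = 5.5622; S(2,-1) = 7.2768; S(2,+0) = 9.5200; S(2,+1) = 12.4547; S(2,+2) = 16.2940
  k=3: S(3,-3) = 4.2516; S(3,-2) = 5.5622; S(3,-1) = 7.2768; S(3,+0) = 9.5200; S(3,+1) = 12.4547; S(3,+2) = 16.2940; S(3,+3) = 21.3168
Terminal payoffs V(N, j) = max(K - S_T, 0):
  V(3,-3) = 5.698410; V(3,-2) = 4.387800; V(3,-1) = 2.673178; V(3,+0) = 0.430000; V(3,+1) = 0.000000; V(3,+2) = 0.000000; V(3,+3) = 0.000000
Backward induction: V(k, j) = exp(-r*dt) * [p_u * V(k+1, j+1) + p_m * V(k+1, j) + p_d * V(k+1, j-1)]
  V(2,-2) = exp(-r*dt) * [p_u*2.673178 + p_m*4.387800 + p_d*5.698410] = 4.379862
  V(2,-1) = exp(-r*dt) * [p_u*0.430000 + p_m*2.673178 + p_d*4.387800] = 2.665348
  V(2,+0) = exp(-r*dt) * [p_u*0.000000 + p_m*0.430000 + p_d*2.673178] = 0.787252
  V(2,+1) = exp(-r*dt) * [p_u*0.000000 + p_m*0.000000 + p_d*0.430000] = 0.080561
  V(2,+2) = exp(-r*dt) * [p_u*0.000000 + p_m*0.000000 + p_d*0.000000] = 0.000000
  V(1,-1) = exp(-r*dt) * [p_u*0.787252 + p_m*2.665348 + p_d*4.379862] = 2.710698
  V(1,+0) = exp(-r*dt) * [p_u*0.080561 + p_m*0.787252 + p_d*2.665348] = 1.035492
  V(1,+1) = exp(-r*dt) * [p_u*0.000000 + p_m*0.080561 + p_d*0.787252] = 0.201156
  V(0,+0) = exp(-r*dt) * [p_u*0.201156 + p_m*1.035492 + p_d*2.710698] = 1.226916

Answer: Price = V(0,0) = 1.2269


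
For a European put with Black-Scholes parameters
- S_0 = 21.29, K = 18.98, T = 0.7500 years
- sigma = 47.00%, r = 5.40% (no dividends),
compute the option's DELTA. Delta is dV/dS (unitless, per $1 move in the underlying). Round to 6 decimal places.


d1 = 0.5851854915; d2 = 0.1781535517
phi(d1) = 0.3361628503; exp(-qT) = 1.0000000000; exp(-rT) = 0.9603091645
N(-d1) = 0.2792114997
Delta = -exp(-qT) * N(-d1) = -1.0000000000 * 0.2792114997 = -0.279211

Answer: Delta = -0.279211


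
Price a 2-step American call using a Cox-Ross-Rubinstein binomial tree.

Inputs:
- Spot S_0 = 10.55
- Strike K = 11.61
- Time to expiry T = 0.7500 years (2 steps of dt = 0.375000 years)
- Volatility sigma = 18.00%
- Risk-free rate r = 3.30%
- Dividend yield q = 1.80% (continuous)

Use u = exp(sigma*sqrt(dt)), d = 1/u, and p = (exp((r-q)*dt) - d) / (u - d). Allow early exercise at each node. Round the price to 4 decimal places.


dt = T/N = 0.375000
u = exp(sigma*sqrt(dt)) = 1.116532; d = 1/u = 0.895631
p = (exp((r-q)*dt) - d) / (u - d) = 0.498007
Discount per step: exp(-r*dt) = 0.987701
Stock lattice S(k, i) with i counting down-moves:
  k=0: S(0,0) = 10.5500
  k=1: S(1,0) = 11.7794; S(1,1) = 9.4489
  k=2: S(2,0) = 13.1521; S(2,1) = 10.5500; S(2,2) = 8.4627
Terminal payoffs V(N, i) = max(S_T - K, 0):
  V(2,0) = 1.542080; V(2,1) = 0.000000; V(2,2) = 0.000000
Backward induction: V(k, i) = exp(-r*dt) * [p * V(k+1, i) + (1-p) * V(k+1, i+1)]; then take max(V_cont, immediate exercise) for American.
  V(1,0) = exp(-r*dt) * [p*1.542080 + (1-p)*0.000000] = 0.758521; exercise = 0.169408; V(1,0) = max -> 0.758521
  V(1,1) = exp(-r*dt) * [p*0.000000 + (1-p)*0.000000] = 0.000000; exercise = 0.000000; V(1,1) = max -> 0.000000
  V(0,0) = exp(-r*dt) * [p*0.758521 + (1-p)*0.000000] = 0.373103; exercise = 0.000000; V(0,0) = max -> 0.373103

Answer: Price = V(0,0) = 0.3731


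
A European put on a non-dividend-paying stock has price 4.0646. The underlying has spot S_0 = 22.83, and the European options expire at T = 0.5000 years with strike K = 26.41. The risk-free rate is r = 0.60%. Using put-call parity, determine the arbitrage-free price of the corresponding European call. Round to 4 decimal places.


Answer: Call price = 0.5637

Derivation:
Put-call parity: C - P = S_0 * exp(-qT) - K * exp(-rT).
S_0 * exp(-qT) = 22.8300 * 1.00000000 = 22.83000000
K * exp(-rT) = 26.4100 * 0.99700450 = 26.33088873
C = P + S*exp(-qT) - K*exp(-rT)
C = 4.0646 + 22.83000000 - 26.33088873 = 0.5637


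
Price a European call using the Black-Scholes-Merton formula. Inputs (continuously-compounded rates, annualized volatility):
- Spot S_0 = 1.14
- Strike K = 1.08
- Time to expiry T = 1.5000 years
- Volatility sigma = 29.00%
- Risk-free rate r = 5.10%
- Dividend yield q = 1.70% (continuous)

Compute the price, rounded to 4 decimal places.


Answer: Price = 0.2106

Derivation:
d1 = (ln(S/K) + (r - q + 0.5*sigma^2) * T) / (sigma * sqrt(T)) = 0.47340534
d2 = d1 - sigma * sqrt(T) = 0.11822933
exp(-rT) = 0.92635291; exp(-qT) = 0.97482238
C = S_0 * exp(-qT) * N(d1) - K * exp(-rT) * N(d2)
N(d1) = 0.68203799; N(d2) = 0.54705702
C = 1.1400 * 0.97482238 * 0.68203799 - 1.0800 * 0.92635291 * 0.54705702 = 0.2106


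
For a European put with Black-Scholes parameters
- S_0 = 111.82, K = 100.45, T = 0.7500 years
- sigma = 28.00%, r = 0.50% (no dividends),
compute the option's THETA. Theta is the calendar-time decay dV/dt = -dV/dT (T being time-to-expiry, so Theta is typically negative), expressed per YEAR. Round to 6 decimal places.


d1 = 0.5789187828; d2 = 0.3364316697
phi(d1) = 0.3373912605; exp(-qT) = 1.0000000000; exp(-rT) = 0.9962570225
Theta = -S*exp(-qT)*phi(d1)*sigma/(2*sqrt(T)) + r*K*exp(-rT)*N(-d2) - q*S*exp(-qT)*N(-d1)
N(-d1) = 0.2813219879; N(-d2) = 0.3682726854; sqrt(T) = 0.8660254038
Term 1 = -111.8200 * 1.0000000000 * 0.3373912605 * 0.2800 / (2 * 0.8660254038) = -6.0988888798
Term 2 = 0.0050 * 100.4500 * 0.9962570225 * 0.3682726854 = 0.1842726366
Term 3 = 0 (no dividend yield, q = 0)
Theta = -6.0988888798 + (0.1842726366) + (0.0000000000) = -5.914616

Answer: Theta = -5.914616


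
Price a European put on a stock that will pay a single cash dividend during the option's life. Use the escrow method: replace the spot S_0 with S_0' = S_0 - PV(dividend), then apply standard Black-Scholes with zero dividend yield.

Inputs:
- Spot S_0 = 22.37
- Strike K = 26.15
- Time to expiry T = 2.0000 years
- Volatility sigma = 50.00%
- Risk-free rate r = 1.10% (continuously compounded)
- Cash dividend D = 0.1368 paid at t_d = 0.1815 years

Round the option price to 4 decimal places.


PV(D) = D * exp(-r * t_d) = 0.1368 * 0.99800549 = 0.13652715
S_0' = S_0 - PV(D) = 22.3700 - 0.13652715 = 22.23347285
d1 = (ln(S_0'/K) + (r + sigma^2/2)*T) / (sigma*sqrt(T)) = 0.15520958
d2 = d1 - sigma*sqrt(T) = -0.55189720
exp(-rT) = 0.97824024
N(-d1) = 0.43832805; N(-d2) = 0.70949061
P = K * exp(-rT) * N(-d2) - S_0' * N(-d1) = 26.1500 * 0.97824024 * 0.70949061 - 22.23347285 * 0.43832805 = 8.4039

Answer: Price = 8.4039


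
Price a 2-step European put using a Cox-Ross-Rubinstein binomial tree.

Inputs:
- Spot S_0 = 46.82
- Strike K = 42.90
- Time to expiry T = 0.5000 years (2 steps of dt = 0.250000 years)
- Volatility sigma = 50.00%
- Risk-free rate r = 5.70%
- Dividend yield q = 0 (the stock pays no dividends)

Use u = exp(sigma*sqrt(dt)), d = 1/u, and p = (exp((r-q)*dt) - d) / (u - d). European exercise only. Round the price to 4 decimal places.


Answer: Price = V(0,0) = 4.0157

Derivation:
dt = T/N = 0.250000
u = exp(sigma*sqrt(dt)) = 1.284025; d = 1/u = 0.778801
p = (exp((r-q)*dt) - d) / (u - d) = 0.466231
Discount per step: exp(-r*dt) = 0.985851
Stock lattice S(k, i) with i counting down-moves:
  k=0: S(0,0) = 46.8200
  k=1: S(1,0) = 60.1181; S(1,1) = 36.4635
  k=2: S(2,0) = 77.1931; S(2,1) = 46.8200; S(2,2) = 28.3978
Terminal payoffs V(N, i) = max(K - S_T, 0):
  V(2,0) = 0.000000; V(2,1) = 0.000000; V(2,2) = 14.502235
Backward induction: V(k, i) = exp(-r*dt) * [p * V(k+1, i) + (1-p) * V(k+1, i+1)].
  V(1,0) = exp(-r*dt) * [p*0.000000 + (1-p)*0.000000] = 0.000000
  V(1,1) = exp(-r*dt) * [p*0.000000 + (1-p)*14.502235] = 7.631323
  V(0,0) = exp(-r*dt) * [p*0.000000 + (1-p)*7.631323] = 4.015732


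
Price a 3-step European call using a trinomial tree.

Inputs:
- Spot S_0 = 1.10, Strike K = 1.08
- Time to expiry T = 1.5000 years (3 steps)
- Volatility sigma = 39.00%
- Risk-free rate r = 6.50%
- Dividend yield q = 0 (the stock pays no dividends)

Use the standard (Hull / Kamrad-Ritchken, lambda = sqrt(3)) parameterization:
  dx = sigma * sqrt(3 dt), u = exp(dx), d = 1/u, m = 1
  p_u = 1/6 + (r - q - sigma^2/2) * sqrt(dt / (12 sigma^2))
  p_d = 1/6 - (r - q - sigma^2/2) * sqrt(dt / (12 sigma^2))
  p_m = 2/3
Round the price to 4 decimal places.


dt = T/N = 0.500000; dx = sigma*sqrt(3*dt) = 0.477650
u = exp(dx) = 1.612282; d = 1/u = 0.620239
p_u = 0.160883, p_m = 0.666667, p_d = 0.172450
Discount per step: exp(-r*dt) = 0.968022
Stock lattice S(k, j) with j the centered position index:
  k=0: S(0,+0) = 1.1000
  k=1: S(1,-1) = 0.6823; S(1,+0) = 1.1000; S(1,+1) = 1.7735
  k=2: S(2,-2) = 0.4232; S(2,-1) = 0.6823; S(2,+0) = 1.1000; S(2,+1) = 1.7735; S(2,+2) = 2.8594
  k=3: S(3,-3) = 0.2625; S(3,-2) = 0.4232; S(3,-1) = 0.6823; S(3,+0) = 1.1000; S(3,+1) = 1.7735; S(3,+2) = 2.8594; S(3,+3) = 4.6102
Terminal payoffs V(N, j) = max(S_T - K, 0):
  V(3,-3) = 0.000000; V(3,-2) = 0.000000; V(3,-1) = 0.000000; V(3,+0) = 0.020000; V(3,+1) = 0.693510; V(3,+2) = 1.779398; V(3,+3) = 3.530156
Backward induction: V(k, j) = exp(-r*dt) * [p_u * V(k+1, j+1) + p_m * V(k+1, j) + p_d * V(k+1, j-1)]
  V(2,-2) = exp(-r*dt) * [p_u*0.000000 + p_m*0.000000 + p_d*0.000000] = 0.000000
  V(2,-1) = exp(-r*dt) * [p_u*0.020000 + p_m*0.000000 + p_d*0.000000] = 0.003115
  V(2,+0) = exp(-r*dt) * [p_u*0.693510 + p_m*0.020000 + p_d*0.000000] = 0.120913
  V(2,+1) = exp(-r*dt) * [p_u*1.779398 + p_m*0.693510 + p_d*0.020000] = 0.728015
  V(2,+2) = exp(-r*dt) * [p_u*3.530156 + p_m*1.779398 + p_d*0.693510] = 1.813884
  V(1,-1) = exp(-r*dt) * [p_u*0.120913 + p_m*0.003115 + p_d*0.000000] = 0.020841
  V(1,+0) = exp(-r*dt) * [p_u*0.728015 + p_m*0.120913 + p_d*0.003115] = 0.191931
  V(1,+1) = exp(-r*dt) * [p_u*1.813884 + p_m*0.728015 + p_d*0.120913] = 0.772500
  V(0,+0) = exp(-r*dt) * [p_u*0.772500 + p_m*0.191931 + p_d*0.020841] = 0.247649

Answer: Price = V(0,0) = 0.2476


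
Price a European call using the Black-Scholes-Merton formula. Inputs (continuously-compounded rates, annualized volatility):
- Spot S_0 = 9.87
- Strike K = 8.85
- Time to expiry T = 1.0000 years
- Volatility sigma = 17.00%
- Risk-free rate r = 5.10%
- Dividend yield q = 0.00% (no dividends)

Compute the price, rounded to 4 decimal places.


d1 = (ln(S/K) + (r - q + 0.5*sigma^2) * T) / (sigma * sqrt(T)) = 1.02666114
d2 = d1 - sigma * sqrt(T) = 0.85666114
exp(-rT) = 0.95027867; exp(-qT) = 1.00000000
C = S_0 * exp(-qT) * N(d1) - K * exp(-rT) * N(d2)
N(d1) = 0.84770997; N(d2) = 0.80418391
C = 9.8700 * 1.00000000 * 0.84770997 - 8.8500 * 0.95027867 * 0.80418391 = 1.6037

Answer: Price = 1.6037


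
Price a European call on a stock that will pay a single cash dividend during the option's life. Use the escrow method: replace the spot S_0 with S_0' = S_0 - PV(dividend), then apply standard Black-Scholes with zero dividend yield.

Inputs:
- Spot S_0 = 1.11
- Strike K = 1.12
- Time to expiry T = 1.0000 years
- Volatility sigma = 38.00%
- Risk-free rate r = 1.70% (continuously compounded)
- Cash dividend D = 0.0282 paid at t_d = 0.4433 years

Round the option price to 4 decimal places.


PV(D) = D * exp(-r * t_d) = 0.0282 * 0.99249223 = 0.02798828
S_0' = S_0 - PV(D) = 1.1100 - 0.02798828 = 1.08201172
d1 = (ln(S_0'/K) + (r + sigma^2/2)*T) / (sigma*sqrt(T)) = 0.14392981
d2 = d1 - sigma*sqrt(T) = -0.23607019
exp(-rT) = 0.98314368
N(d1) = 0.55722205; N(d2) = 0.40668910
C = S_0' * N(d1) - K * exp(-rT) * N(d2) = 1.08201172 * 0.55722205 - 1.1200 * 0.98314368 * 0.40668910 = 0.1551

Answer: Price = 0.1551


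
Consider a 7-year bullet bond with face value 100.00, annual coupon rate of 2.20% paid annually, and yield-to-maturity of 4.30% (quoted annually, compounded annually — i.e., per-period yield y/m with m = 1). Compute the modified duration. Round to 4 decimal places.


Answer: Modified duration = 6.2582

Derivation:
Coupon per period c = face * coupon_rate / m = 2.200000
Periods per year m = 1; per-period yield y/m = 0.043000
Number of cashflows N = 7
Cashflows (t years, CF_t, discount factor 1/(1+y/m)^(m*t), PV):
  t = 1.0000: CF_t = 2.200000, DF = 0.958773, PV = 2.109300
  t = 2.0000: CF_t = 2.200000, DF = 0.919245, PV = 2.022339
  t = 3.0000: CF_t = 2.200000, DF = 0.881347, PV = 1.938964
  t = 4.0000: CF_t = 2.200000, DF = 0.845012, PV = 1.859026
  t = 5.0000: CF_t = 2.200000, DF = 0.810174, PV = 1.782383
  t = 6.0000: CF_t = 2.200000, DF = 0.776773, PV = 1.708901
  t = 7.0000: CF_t = 102.200000, DF = 0.744749, PV = 76.113332
Price P = sum_t PV_t = 87.534246
First compute Macaulay numerator sum_t t * PV_t:
  t * PV_t at t = 1.0000: 2.109300
  t * PV_t at t = 2.0000: 4.044679
  t * PV_t at t = 3.0000: 5.816892
  t * PV_t at t = 4.0000: 7.436104
  t * PV_t at t = 5.0000: 8.911917
  t * PV_t at t = 6.0000: 10.253404
  t * PV_t at t = 7.0000: 532.793327
Macaulay duration D = 571.365623 / 87.534246 = 6.527338
Modified duration = D / (1 + y/m) = 6.527338 / (1 + 0.043000) = 6.258234


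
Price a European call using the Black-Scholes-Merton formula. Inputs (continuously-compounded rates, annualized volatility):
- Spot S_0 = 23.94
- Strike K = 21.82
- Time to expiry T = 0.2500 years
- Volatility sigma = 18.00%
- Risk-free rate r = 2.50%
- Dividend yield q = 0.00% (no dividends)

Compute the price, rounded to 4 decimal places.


Answer: Price = 2.3966

Derivation:
d1 = (ln(S/K) + (r - q + 0.5*sigma^2) * T) / (sigma * sqrt(T)) = 1.14470800
d2 = d1 - sigma * sqrt(T) = 1.05470800
exp(-rT) = 0.99376949; exp(-qT) = 1.00000000
C = S_0 * exp(-qT) * N(d1) - K * exp(-rT) * N(d2)
N(d1) = 0.87383493; N(d2) = 0.85422055
C = 23.9400 * 1.00000000 * 0.87383493 - 21.8200 * 0.99376949 * 0.85422055 = 2.3966


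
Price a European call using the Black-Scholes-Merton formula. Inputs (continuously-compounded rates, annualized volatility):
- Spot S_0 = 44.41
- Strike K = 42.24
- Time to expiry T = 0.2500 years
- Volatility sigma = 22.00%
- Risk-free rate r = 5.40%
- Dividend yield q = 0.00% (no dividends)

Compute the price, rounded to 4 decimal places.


Answer: Price = 3.5627

Derivation:
d1 = (ln(S/K) + (r - q + 0.5*sigma^2) * T) / (sigma * sqrt(T)) = 0.63315482
d2 = d1 - sigma * sqrt(T) = 0.52315482
exp(-rT) = 0.98659072; exp(-qT) = 1.00000000
C = S_0 * exp(-qT) * N(d1) - K * exp(-rT) * N(d2)
N(d1) = 0.73668373; N(d2) = 0.69956674
C = 44.4100 * 1.00000000 * 0.73668373 - 42.2400 * 0.98659072 * 0.69956674 = 3.5627


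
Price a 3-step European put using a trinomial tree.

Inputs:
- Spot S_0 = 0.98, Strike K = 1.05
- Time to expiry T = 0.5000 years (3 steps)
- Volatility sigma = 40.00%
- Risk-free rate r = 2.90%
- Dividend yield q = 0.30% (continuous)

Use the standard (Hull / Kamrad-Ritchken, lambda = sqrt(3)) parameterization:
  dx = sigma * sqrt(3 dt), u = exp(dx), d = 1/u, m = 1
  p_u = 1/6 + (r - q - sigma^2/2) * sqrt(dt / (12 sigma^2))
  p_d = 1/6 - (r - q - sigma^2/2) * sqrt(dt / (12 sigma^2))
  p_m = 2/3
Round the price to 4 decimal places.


Answer: Price = V(0,0) = 0.1436

Derivation:
dt = T/N = 0.166667; dx = sigma*sqrt(3*dt) = 0.282843
u = exp(dx) = 1.326896; d = 1/u = 0.753638
p_u = 0.150757, p_m = 0.666667, p_d = 0.182577
Discount per step: exp(-r*dt) = 0.995178
Stock lattice S(k, j) with j the centered position index:
  k=0: S(0,+0) = 0.9800
  k=1: S(1,-1) = 0.7386; S(1,+0) = 0.9800; S(1,+1) = 1.3004
  k=2: S(2,-2) = 0.5566; S(2,-1) = 0.7386; S(2,+0) = 0.9800; S(2,+1) = 1.3004; S(2,+2) = 1.7254
  k=3: S(3,-3) = 0.4195; S(3,-2) = 0.5566; S(3,-1) = 0.7386; S(3,+0) = 0.9800; S(3,+1) = 1.3004; S(3,+2) = 1.7254; S(3,+3) = 2.2895
Terminal payoffs V(N, j) = max(K - S_T, 0):
  V(3,-3) = 0.630516; V(3,-2) = 0.493389; V(3,-1) = 0.311434; V(3,+0) = 0.070000; V(3,+1) = 0.000000; V(3,+2) = 0.000000; V(3,+3) = 0.000000
Backward induction: V(k, j) = exp(-r*dt) * [p_u * V(k+1, j+1) + p_m * V(k+1, j) + p_d * V(k+1, j-1)]
  V(2,-2) = exp(-r*dt) * [p_u*0.311434 + p_m*0.493389 + p_d*0.630516] = 0.488627
  V(2,-1) = exp(-r*dt) * [p_u*0.070000 + p_m*0.311434 + p_d*0.493389] = 0.306771
  V(2,+0) = exp(-r*dt) * [p_u*0.000000 + p_m*0.070000 + p_d*0.311434] = 0.103028
  V(2,+1) = exp(-r*dt) * [p_u*0.000000 + p_m*0.000000 + p_d*0.070000] = 0.012719
  V(2,+2) = exp(-r*dt) * [p_u*0.000000 + p_m*0.000000 + p_d*0.000000] = 0.000000
  V(1,-1) = exp(-r*dt) * [p_u*0.103028 + p_m*0.306771 + p_d*0.488627] = 0.307767
  V(1,+0) = exp(-r*dt) * [p_u*0.012719 + p_m*0.103028 + p_d*0.306771] = 0.126002
  V(1,+1) = exp(-r*dt) * [p_u*0.000000 + p_m*0.012719 + p_d*0.103028] = 0.027158
  V(0,+0) = exp(-r*dt) * [p_u*0.027158 + p_m*0.126002 + p_d*0.307767] = 0.143591


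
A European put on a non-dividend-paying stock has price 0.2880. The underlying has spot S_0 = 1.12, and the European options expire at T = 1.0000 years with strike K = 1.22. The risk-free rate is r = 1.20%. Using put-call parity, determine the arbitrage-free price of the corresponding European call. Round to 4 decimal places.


Answer: Call price = 0.2026

Derivation:
Put-call parity: C - P = S_0 * exp(-qT) - K * exp(-rT).
S_0 * exp(-qT) = 1.1200 * 1.00000000 = 1.12000000
K * exp(-rT) = 1.2200 * 0.98807171 = 1.20544749
C = P + S*exp(-qT) - K*exp(-rT)
C = 0.2880 + 1.12000000 - 1.20544749 = 0.2026


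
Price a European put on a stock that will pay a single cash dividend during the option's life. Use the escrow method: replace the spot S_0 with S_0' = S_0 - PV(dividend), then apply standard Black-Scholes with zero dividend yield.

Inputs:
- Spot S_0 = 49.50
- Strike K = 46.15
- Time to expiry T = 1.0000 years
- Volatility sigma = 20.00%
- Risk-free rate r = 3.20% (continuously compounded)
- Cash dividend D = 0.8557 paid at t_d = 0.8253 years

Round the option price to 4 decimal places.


Answer: Price = 2.0637

Derivation:
PV(D) = D * exp(-r * t_d) = 0.8557 * 0.97393608 = 0.83339711
S_0' = S_0 - PV(D) = 49.5000 - 0.83339711 = 48.66660289
d1 = (ln(S_0'/K) + (r + sigma^2/2)*T) / (sigma*sqrt(T)) = 0.52548031
d2 = d1 - sigma*sqrt(T) = 0.32548031
exp(-rT) = 0.96850658
N(-d1) = 0.29962467; N(-d2) = 0.37240879
P = K * exp(-rT) * N(-d2) - S_0' * N(-d1) = 46.1500 * 0.96850658 * 0.37240879 - 48.66660289 * 0.29962467 = 2.0637


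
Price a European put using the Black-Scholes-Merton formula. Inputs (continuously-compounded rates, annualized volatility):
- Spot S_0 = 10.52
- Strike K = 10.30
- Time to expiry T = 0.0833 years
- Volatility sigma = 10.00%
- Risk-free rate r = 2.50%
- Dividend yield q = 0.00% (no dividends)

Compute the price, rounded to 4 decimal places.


Answer: Price = 0.0358

Derivation:
d1 = (ln(S/K) + (r - q + 0.5*sigma^2) * T) / (sigma * sqrt(T)) = 0.81884573
d2 = d1 - sigma * sqrt(T) = 0.78998399
exp(-rT) = 0.99791967; exp(-qT) = 1.00000000
P = K * exp(-rT) * N(-d2) - S_0 * exp(-qT) * N(-d1)
N(-d1) = 0.20643722; N(-d2) = 0.21476856
P = 10.3000 * 0.99791967 * 0.21476856 - 10.5200 * 1.00000000 * 0.20643722 = 0.0358


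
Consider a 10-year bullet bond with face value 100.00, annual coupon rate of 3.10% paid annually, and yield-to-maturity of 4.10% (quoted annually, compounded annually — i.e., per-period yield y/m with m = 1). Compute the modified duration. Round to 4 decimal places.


Coupon per period c = face * coupon_rate / m = 3.100000
Periods per year m = 1; per-period yield y/m = 0.041000
Number of cashflows N = 10
Cashflows (t years, CF_t, discount factor 1/(1+y/m)^(m*t), PV):
  t = 1.0000: CF_t = 3.100000, DF = 0.960615, PV = 2.977906
  t = 2.0000: CF_t = 3.100000, DF = 0.922781, PV = 2.860620
  t = 3.0000: CF_t = 3.100000, DF = 0.886437, PV = 2.747954
  t = 4.0000: CF_t = 3.100000, DF = 0.851524, PV = 2.639726
  t = 5.0000: CF_t = 3.100000, DF = 0.817987, PV = 2.535759
  t = 6.0000: CF_t = 3.100000, DF = 0.785770, PV = 2.435888
  t = 7.0000: CF_t = 3.100000, DF = 0.754823, PV = 2.339950
  t = 8.0000: CF_t = 3.100000, DF = 0.725094, PV = 2.247791
  t = 9.0000: CF_t = 3.100000, DF = 0.696536, PV = 2.159261
  t = 10.0000: CF_t = 103.100000, DF = 0.669103, PV = 68.984476
Price P = sum_t PV_t = 91.929331
First compute Macaulay numerator sum_t t * PV_t:
  t * PV_t at t = 1.0000: 2.977906
  t * PV_t at t = 2.0000: 5.721241
  t * PV_t at t = 3.0000: 8.243863
  t * PV_t at t = 4.0000: 10.558902
  t * PV_t at t = 5.0000: 12.678797
  t * PV_t at t = 6.0000: 14.615328
  t * PV_t at t = 7.0000: 16.379650
  t * PV_t at t = 8.0000: 17.982325
  t * PV_t at t = 9.0000: 19.433348
  t * PV_t at t = 10.0000: 689.844761
Macaulay duration D = 798.436121 / 91.929331 = 8.685325
Modified duration = D / (1 + y/m) = 8.685325 / (1 + 0.041000) = 8.343252

Answer: Modified duration = 8.3433


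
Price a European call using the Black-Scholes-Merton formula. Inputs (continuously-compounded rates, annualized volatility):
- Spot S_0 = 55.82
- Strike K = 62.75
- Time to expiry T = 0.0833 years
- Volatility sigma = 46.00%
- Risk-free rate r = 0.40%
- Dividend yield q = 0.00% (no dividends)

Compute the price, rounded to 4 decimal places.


d1 = (ln(S/K) + (r - q + 0.5*sigma^2) * T) / (sigma * sqrt(T)) = -0.81256974
d2 = d1 - sigma * sqrt(T) = -0.94533374
exp(-rT) = 0.99966686; exp(-qT) = 1.00000000
C = S_0 * exp(-qT) * N(d1) - K * exp(-rT) * N(d2)
N(d1) = 0.20823239; N(d2) = 0.17224426
C = 55.8200 * 1.00000000 * 0.20823239 - 62.7500 * 0.99966686 * 0.17224426 = 0.8188

Answer: Price = 0.8188


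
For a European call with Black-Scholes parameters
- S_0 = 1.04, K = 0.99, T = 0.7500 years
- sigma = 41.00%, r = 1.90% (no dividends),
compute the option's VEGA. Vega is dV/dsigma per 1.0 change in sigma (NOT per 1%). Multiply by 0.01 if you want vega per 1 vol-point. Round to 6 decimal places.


Answer: Vega = 0.337199

Derivation:
d1 = 0.3564322553; d2 = 0.0013618398
phi(d1) = 0.3743887775; exp(-qT) = 1.0000000000; exp(-rT) = 0.9858510507
Vega = S * exp(-qT) * phi(d1) * sqrt(T) = 1.0400 * 1.0000000000 * 0.3743887775 * 0.8660254038 = 0.337199


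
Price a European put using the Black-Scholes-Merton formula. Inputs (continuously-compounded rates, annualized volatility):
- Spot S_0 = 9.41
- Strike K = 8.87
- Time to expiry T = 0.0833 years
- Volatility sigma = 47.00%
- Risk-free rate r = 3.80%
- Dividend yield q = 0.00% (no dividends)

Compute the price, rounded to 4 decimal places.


d1 = (ln(S/K) + (r - q + 0.5*sigma^2) * T) / (sigma * sqrt(T)) = 0.52682602
d2 = d1 - sigma * sqrt(T) = 0.39117585
exp(-rT) = 0.99683960; exp(-qT) = 1.00000000
P = K * exp(-rT) * N(-d2) - S_0 * exp(-qT) * N(-d1)
N(-d1) = 0.29915720; N(-d2) = 0.34783363
P = 8.8700 * 0.99683960 * 0.34783363 - 9.4100 * 1.00000000 * 0.29915720 = 0.2605

Answer: Price = 0.2605


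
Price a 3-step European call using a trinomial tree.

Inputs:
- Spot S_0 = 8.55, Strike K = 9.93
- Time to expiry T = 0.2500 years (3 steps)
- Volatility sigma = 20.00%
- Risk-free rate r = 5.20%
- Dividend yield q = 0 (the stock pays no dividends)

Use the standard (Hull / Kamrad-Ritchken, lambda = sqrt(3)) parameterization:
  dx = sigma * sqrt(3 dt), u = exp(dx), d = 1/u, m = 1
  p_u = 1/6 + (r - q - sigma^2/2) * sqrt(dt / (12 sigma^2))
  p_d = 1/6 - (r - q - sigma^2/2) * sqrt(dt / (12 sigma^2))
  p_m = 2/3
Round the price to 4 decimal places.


dt = T/N = 0.083333; dx = sigma*sqrt(3*dt) = 0.100000
u = exp(dx) = 1.105171; d = 1/u = 0.904837
p_u = 0.180000, p_m = 0.666667, p_d = 0.153333
Discount per step: exp(-r*dt) = 0.995676
Stock lattice S(k, j) with j the centered position index:
  k=0: S(0,+0) = 8.5500
  k=1: S(1,-1) = 7.7364; S(1,+0) = 8.5500; S(1,+1) = 9.4492
  k=2: S(2,-2) = 7.0001; S(2,-1) = 7.7364; S(2,+0) = 8.5500; S(2,+1) = 9.4492; S(2,+2) = 10.4430
  k=3: S(3,-3) = 6.3340; S(3,-2) = 7.0001; S(3,-1) = 7.7364; S(3,+0) = 8.5500; S(3,+1) = 9.4492; S(3,+2) = 10.4430; S(3,+3) = 11.5413
Terminal payoffs V(N, j) = max(S_T - K, 0):
  V(3,-3) = 0.000000; V(3,-2) = 0.000000; V(3,-1) = 0.000000; V(3,+0) = 0.000000; V(3,+1) = 0.000000; V(3,+2) = 0.512994; V(3,+3) = 1.611293
Backward induction: V(k, j) = exp(-r*dt) * [p_u * V(k+1, j+1) + p_m * V(k+1, j) + p_d * V(k+1, j-1)]
  V(2,-2) = exp(-r*dt) * [p_u*0.000000 + p_m*0.000000 + p_d*0.000000] = 0.000000
  V(2,-1) = exp(-r*dt) * [p_u*0.000000 + p_m*0.000000 + p_d*0.000000] = 0.000000
  V(2,+0) = exp(-r*dt) * [p_u*0.000000 + p_m*0.000000 + p_d*0.000000] = 0.000000
  V(2,+1) = exp(-r*dt) * [p_u*0.512994 + p_m*0.000000 + p_d*0.000000] = 0.091940
  V(2,+2) = exp(-r*dt) * [p_u*1.611293 + p_m*0.512994 + p_d*0.000000] = 0.629296
  V(1,-1) = exp(-r*dt) * [p_u*0.000000 + p_m*0.000000 + p_d*0.000000] = 0.000000
  V(1,+0) = exp(-r*dt) * [p_u*0.091940 + p_m*0.000000 + p_d*0.000000] = 0.016478
  V(1,+1) = exp(-r*dt) * [p_u*0.629296 + p_m*0.091940 + p_d*0.000000] = 0.173811
  V(0,+0) = exp(-r*dt) * [p_u*0.173811 + p_m*0.016478 + p_d*0.000000] = 0.042088

Answer: Price = V(0,0) = 0.0421
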